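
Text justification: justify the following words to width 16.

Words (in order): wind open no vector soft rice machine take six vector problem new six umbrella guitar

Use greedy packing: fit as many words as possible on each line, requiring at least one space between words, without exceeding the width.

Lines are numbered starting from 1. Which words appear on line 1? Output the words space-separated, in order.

Answer: wind open no

Derivation:
Line 1: ['wind', 'open', 'no'] (min_width=12, slack=4)
Line 2: ['vector', 'soft', 'rice'] (min_width=16, slack=0)
Line 3: ['machine', 'take', 'six'] (min_width=16, slack=0)
Line 4: ['vector', 'problem'] (min_width=14, slack=2)
Line 5: ['new', 'six', 'umbrella'] (min_width=16, slack=0)
Line 6: ['guitar'] (min_width=6, slack=10)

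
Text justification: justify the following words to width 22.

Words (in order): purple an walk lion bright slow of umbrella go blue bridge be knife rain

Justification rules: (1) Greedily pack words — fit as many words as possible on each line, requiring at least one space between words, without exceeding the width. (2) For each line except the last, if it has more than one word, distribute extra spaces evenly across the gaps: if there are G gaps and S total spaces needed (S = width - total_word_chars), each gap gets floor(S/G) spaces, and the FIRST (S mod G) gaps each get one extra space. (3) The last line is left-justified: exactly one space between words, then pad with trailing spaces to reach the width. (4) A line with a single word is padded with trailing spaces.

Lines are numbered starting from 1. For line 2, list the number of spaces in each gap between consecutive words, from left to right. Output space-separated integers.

Line 1: ['purple', 'an', 'walk', 'lion'] (min_width=19, slack=3)
Line 2: ['bright', 'slow', 'of'] (min_width=14, slack=8)
Line 3: ['umbrella', 'go', 'blue'] (min_width=16, slack=6)
Line 4: ['bridge', 'be', 'knife', 'rain'] (min_width=20, slack=2)

Answer: 5 5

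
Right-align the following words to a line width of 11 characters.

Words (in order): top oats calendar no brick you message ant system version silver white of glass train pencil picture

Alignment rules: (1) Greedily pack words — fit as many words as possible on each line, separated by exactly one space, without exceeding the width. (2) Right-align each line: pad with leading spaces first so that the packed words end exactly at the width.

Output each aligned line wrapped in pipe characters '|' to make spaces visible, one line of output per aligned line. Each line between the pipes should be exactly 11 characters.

Line 1: ['top', 'oats'] (min_width=8, slack=3)
Line 2: ['calendar', 'no'] (min_width=11, slack=0)
Line 3: ['brick', 'you'] (min_width=9, slack=2)
Line 4: ['message', 'ant'] (min_width=11, slack=0)
Line 5: ['system'] (min_width=6, slack=5)
Line 6: ['version'] (min_width=7, slack=4)
Line 7: ['silver'] (min_width=6, slack=5)
Line 8: ['white', 'of'] (min_width=8, slack=3)
Line 9: ['glass', 'train'] (min_width=11, slack=0)
Line 10: ['pencil'] (min_width=6, slack=5)
Line 11: ['picture'] (min_width=7, slack=4)

Answer: |   top oats|
|calendar no|
|  brick you|
|message ant|
|     system|
|    version|
|     silver|
|   white of|
|glass train|
|     pencil|
|    picture|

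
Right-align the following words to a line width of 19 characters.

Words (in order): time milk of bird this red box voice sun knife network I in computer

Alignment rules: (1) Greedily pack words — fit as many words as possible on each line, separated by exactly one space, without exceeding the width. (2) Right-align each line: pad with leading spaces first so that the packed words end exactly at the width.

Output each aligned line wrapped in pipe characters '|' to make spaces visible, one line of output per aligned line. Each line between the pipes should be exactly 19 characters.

Line 1: ['time', 'milk', 'of', 'bird'] (min_width=17, slack=2)
Line 2: ['this', 'red', 'box', 'voice'] (min_width=18, slack=1)
Line 3: ['sun', 'knife', 'network', 'I'] (min_width=19, slack=0)
Line 4: ['in', 'computer'] (min_width=11, slack=8)

Answer: |  time milk of bird|
| this red box voice|
|sun knife network I|
|        in computer|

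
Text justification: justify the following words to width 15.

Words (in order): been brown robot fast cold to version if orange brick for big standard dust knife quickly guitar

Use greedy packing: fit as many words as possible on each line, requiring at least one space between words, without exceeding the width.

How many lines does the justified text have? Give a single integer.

Line 1: ['been', 'brown'] (min_width=10, slack=5)
Line 2: ['robot', 'fast', 'cold'] (min_width=15, slack=0)
Line 3: ['to', 'version', 'if'] (min_width=13, slack=2)
Line 4: ['orange', 'brick'] (min_width=12, slack=3)
Line 5: ['for', 'big'] (min_width=7, slack=8)
Line 6: ['standard', 'dust'] (min_width=13, slack=2)
Line 7: ['knife', 'quickly'] (min_width=13, slack=2)
Line 8: ['guitar'] (min_width=6, slack=9)
Total lines: 8

Answer: 8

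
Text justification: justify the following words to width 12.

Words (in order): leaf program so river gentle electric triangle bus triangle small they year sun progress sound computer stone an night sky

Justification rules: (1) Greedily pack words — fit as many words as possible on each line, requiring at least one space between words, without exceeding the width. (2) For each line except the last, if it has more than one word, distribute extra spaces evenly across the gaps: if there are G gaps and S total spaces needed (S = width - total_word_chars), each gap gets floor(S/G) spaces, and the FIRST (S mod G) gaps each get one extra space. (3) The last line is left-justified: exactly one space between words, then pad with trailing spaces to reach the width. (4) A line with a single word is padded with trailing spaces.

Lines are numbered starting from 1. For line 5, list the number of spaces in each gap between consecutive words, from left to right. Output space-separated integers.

Line 1: ['leaf', 'program'] (min_width=12, slack=0)
Line 2: ['so', 'river'] (min_width=8, slack=4)
Line 3: ['gentle'] (min_width=6, slack=6)
Line 4: ['electric'] (min_width=8, slack=4)
Line 5: ['triangle', 'bus'] (min_width=12, slack=0)
Line 6: ['triangle'] (min_width=8, slack=4)
Line 7: ['small', 'they'] (min_width=10, slack=2)
Line 8: ['year', 'sun'] (min_width=8, slack=4)
Line 9: ['progress'] (min_width=8, slack=4)
Line 10: ['sound'] (min_width=5, slack=7)
Line 11: ['computer'] (min_width=8, slack=4)
Line 12: ['stone', 'an'] (min_width=8, slack=4)
Line 13: ['night', 'sky'] (min_width=9, slack=3)

Answer: 1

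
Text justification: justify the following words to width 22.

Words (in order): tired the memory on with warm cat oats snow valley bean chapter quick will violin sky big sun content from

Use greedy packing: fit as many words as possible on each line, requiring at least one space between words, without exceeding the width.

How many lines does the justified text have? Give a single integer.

Answer: 6

Derivation:
Line 1: ['tired', 'the', 'memory', 'on'] (min_width=19, slack=3)
Line 2: ['with', 'warm', 'cat', 'oats'] (min_width=18, slack=4)
Line 3: ['snow', 'valley', 'bean'] (min_width=16, slack=6)
Line 4: ['chapter', 'quick', 'will'] (min_width=18, slack=4)
Line 5: ['violin', 'sky', 'big', 'sun'] (min_width=18, slack=4)
Line 6: ['content', 'from'] (min_width=12, slack=10)
Total lines: 6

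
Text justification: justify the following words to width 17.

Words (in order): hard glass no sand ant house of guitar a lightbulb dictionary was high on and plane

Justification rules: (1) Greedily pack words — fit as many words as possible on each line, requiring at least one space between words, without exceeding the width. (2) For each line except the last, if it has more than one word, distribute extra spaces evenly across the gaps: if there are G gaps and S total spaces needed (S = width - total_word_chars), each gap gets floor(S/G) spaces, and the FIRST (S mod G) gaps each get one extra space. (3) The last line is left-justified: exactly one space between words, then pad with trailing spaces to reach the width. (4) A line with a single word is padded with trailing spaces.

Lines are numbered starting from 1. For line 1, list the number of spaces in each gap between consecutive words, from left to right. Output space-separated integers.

Line 1: ['hard', 'glass', 'no'] (min_width=13, slack=4)
Line 2: ['sand', 'ant', 'house', 'of'] (min_width=17, slack=0)
Line 3: ['guitar', 'a'] (min_width=8, slack=9)
Line 4: ['lightbulb'] (min_width=9, slack=8)
Line 5: ['dictionary', 'was'] (min_width=14, slack=3)
Line 6: ['high', 'on', 'and', 'plane'] (min_width=17, slack=0)

Answer: 3 3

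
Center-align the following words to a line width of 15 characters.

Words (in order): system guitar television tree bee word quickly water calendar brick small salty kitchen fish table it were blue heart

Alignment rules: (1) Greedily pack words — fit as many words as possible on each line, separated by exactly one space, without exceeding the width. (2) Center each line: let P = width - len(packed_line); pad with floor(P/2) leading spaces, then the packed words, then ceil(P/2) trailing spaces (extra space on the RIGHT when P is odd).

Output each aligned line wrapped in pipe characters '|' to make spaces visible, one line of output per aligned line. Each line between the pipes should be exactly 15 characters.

Line 1: ['system', 'guitar'] (min_width=13, slack=2)
Line 2: ['television', 'tree'] (min_width=15, slack=0)
Line 3: ['bee', 'word'] (min_width=8, slack=7)
Line 4: ['quickly', 'water'] (min_width=13, slack=2)
Line 5: ['calendar', 'brick'] (min_width=14, slack=1)
Line 6: ['small', 'salty'] (min_width=11, slack=4)
Line 7: ['kitchen', 'fish'] (min_width=12, slack=3)
Line 8: ['table', 'it', 'were'] (min_width=13, slack=2)
Line 9: ['blue', 'heart'] (min_width=10, slack=5)

Answer: | system guitar |
|television tree|
|   bee word    |
| quickly water |
|calendar brick |
|  small salty  |
| kitchen fish  |
| table it were |
|  blue heart   |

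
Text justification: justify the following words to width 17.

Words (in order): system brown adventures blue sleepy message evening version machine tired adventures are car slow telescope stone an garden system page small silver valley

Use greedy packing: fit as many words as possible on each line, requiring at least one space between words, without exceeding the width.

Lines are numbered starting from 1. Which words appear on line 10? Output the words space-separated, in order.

Answer: page small silver

Derivation:
Line 1: ['system', 'brown'] (min_width=12, slack=5)
Line 2: ['adventures', 'blue'] (min_width=15, slack=2)
Line 3: ['sleepy', 'message'] (min_width=14, slack=3)
Line 4: ['evening', 'version'] (min_width=15, slack=2)
Line 5: ['machine', 'tired'] (min_width=13, slack=4)
Line 6: ['adventures', 'are'] (min_width=14, slack=3)
Line 7: ['car', 'slow'] (min_width=8, slack=9)
Line 8: ['telescope', 'stone'] (min_width=15, slack=2)
Line 9: ['an', 'garden', 'system'] (min_width=16, slack=1)
Line 10: ['page', 'small', 'silver'] (min_width=17, slack=0)
Line 11: ['valley'] (min_width=6, slack=11)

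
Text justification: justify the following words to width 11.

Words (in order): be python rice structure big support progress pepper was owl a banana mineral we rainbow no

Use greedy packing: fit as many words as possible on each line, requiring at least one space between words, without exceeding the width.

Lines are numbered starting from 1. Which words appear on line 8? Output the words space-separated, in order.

Line 1: ['be', 'python'] (min_width=9, slack=2)
Line 2: ['rice'] (min_width=4, slack=7)
Line 3: ['structure'] (min_width=9, slack=2)
Line 4: ['big', 'support'] (min_width=11, slack=0)
Line 5: ['progress'] (min_width=8, slack=3)
Line 6: ['pepper', 'was'] (min_width=10, slack=1)
Line 7: ['owl', 'a'] (min_width=5, slack=6)
Line 8: ['banana'] (min_width=6, slack=5)
Line 9: ['mineral', 'we'] (min_width=10, slack=1)
Line 10: ['rainbow', 'no'] (min_width=10, slack=1)

Answer: banana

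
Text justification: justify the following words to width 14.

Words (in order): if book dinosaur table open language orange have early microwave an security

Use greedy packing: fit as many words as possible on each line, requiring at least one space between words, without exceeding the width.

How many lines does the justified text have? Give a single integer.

Line 1: ['if', 'book'] (min_width=7, slack=7)
Line 2: ['dinosaur', 'table'] (min_width=14, slack=0)
Line 3: ['open', 'language'] (min_width=13, slack=1)
Line 4: ['orange', 'have'] (min_width=11, slack=3)
Line 5: ['early'] (min_width=5, slack=9)
Line 6: ['microwave', 'an'] (min_width=12, slack=2)
Line 7: ['security'] (min_width=8, slack=6)
Total lines: 7

Answer: 7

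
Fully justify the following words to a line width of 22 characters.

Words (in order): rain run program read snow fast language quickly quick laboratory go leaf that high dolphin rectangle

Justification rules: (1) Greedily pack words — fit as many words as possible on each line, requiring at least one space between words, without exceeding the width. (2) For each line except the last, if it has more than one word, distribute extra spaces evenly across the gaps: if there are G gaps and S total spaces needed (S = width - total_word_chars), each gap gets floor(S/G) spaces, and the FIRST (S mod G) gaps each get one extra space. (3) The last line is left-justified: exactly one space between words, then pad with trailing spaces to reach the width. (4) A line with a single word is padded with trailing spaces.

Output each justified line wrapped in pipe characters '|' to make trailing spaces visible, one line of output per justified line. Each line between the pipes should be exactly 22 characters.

Line 1: ['rain', 'run', 'program', 'read'] (min_width=21, slack=1)
Line 2: ['snow', 'fast', 'language'] (min_width=18, slack=4)
Line 3: ['quickly', 'quick'] (min_width=13, slack=9)
Line 4: ['laboratory', 'go', 'leaf'] (min_width=18, slack=4)
Line 5: ['that', 'high', 'dolphin'] (min_width=17, slack=5)
Line 6: ['rectangle'] (min_width=9, slack=13)

Answer: |rain  run program read|
|snow   fast   language|
|quickly          quick|
|laboratory   go   leaf|
|that    high   dolphin|
|rectangle             |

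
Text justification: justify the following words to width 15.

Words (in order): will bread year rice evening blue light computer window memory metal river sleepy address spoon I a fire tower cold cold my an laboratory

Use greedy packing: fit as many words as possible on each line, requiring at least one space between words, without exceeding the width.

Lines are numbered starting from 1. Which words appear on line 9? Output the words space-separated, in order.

Answer: cold cold my an

Derivation:
Line 1: ['will', 'bread', 'year'] (min_width=15, slack=0)
Line 2: ['rice', 'evening'] (min_width=12, slack=3)
Line 3: ['blue', 'light'] (min_width=10, slack=5)
Line 4: ['computer', 'window'] (min_width=15, slack=0)
Line 5: ['memory', 'metal'] (min_width=12, slack=3)
Line 6: ['river', 'sleepy'] (min_width=12, slack=3)
Line 7: ['address', 'spoon', 'I'] (min_width=15, slack=0)
Line 8: ['a', 'fire', 'tower'] (min_width=12, slack=3)
Line 9: ['cold', 'cold', 'my', 'an'] (min_width=15, slack=0)
Line 10: ['laboratory'] (min_width=10, slack=5)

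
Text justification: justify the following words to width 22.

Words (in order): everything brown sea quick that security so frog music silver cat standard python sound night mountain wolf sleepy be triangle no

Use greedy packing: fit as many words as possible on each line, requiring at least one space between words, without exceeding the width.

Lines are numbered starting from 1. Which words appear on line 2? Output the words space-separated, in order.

Answer: quick that security so

Derivation:
Line 1: ['everything', 'brown', 'sea'] (min_width=20, slack=2)
Line 2: ['quick', 'that', 'security', 'so'] (min_width=22, slack=0)
Line 3: ['frog', 'music', 'silver', 'cat'] (min_width=21, slack=1)
Line 4: ['standard', 'python', 'sound'] (min_width=21, slack=1)
Line 5: ['night', 'mountain', 'wolf'] (min_width=19, slack=3)
Line 6: ['sleepy', 'be', 'triangle', 'no'] (min_width=21, slack=1)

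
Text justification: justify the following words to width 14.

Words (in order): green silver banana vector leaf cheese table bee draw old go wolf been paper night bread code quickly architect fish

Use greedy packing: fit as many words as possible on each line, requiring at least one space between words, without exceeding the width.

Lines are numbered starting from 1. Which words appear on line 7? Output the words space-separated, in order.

Answer: night bread

Derivation:
Line 1: ['green', 'silver'] (min_width=12, slack=2)
Line 2: ['banana', 'vector'] (min_width=13, slack=1)
Line 3: ['leaf', 'cheese'] (min_width=11, slack=3)
Line 4: ['table', 'bee', 'draw'] (min_width=14, slack=0)
Line 5: ['old', 'go', 'wolf'] (min_width=11, slack=3)
Line 6: ['been', 'paper'] (min_width=10, slack=4)
Line 7: ['night', 'bread'] (min_width=11, slack=3)
Line 8: ['code', 'quickly'] (min_width=12, slack=2)
Line 9: ['architect', 'fish'] (min_width=14, slack=0)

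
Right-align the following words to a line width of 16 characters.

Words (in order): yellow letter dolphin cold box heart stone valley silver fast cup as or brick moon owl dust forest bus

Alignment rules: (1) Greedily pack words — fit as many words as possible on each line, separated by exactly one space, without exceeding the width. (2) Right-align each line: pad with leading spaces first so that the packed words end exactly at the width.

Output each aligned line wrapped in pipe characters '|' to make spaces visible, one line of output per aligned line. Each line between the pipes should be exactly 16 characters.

Answer: |   yellow letter|
|dolphin cold box|
|     heart stone|
|   valley silver|
|  fast cup as or|
|  brick moon owl|
| dust forest bus|

Derivation:
Line 1: ['yellow', 'letter'] (min_width=13, slack=3)
Line 2: ['dolphin', 'cold', 'box'] (min_width=16, slack=0)
Line 3: ['heart', 'stone'] (min_width=11, slack=5)
Line 4: ['valley', 'silver'] (min_width=13, slack=3)
Line 5: ['fast', 'cup', 'as', 'or'] (min_width=14, slack=2)
Line 6: ['brick', 'moon', 'owl'] (min_width=14, slack=2)
Line 7: ['dust', 'forest', 'bus'] (min_width=15, slack=1)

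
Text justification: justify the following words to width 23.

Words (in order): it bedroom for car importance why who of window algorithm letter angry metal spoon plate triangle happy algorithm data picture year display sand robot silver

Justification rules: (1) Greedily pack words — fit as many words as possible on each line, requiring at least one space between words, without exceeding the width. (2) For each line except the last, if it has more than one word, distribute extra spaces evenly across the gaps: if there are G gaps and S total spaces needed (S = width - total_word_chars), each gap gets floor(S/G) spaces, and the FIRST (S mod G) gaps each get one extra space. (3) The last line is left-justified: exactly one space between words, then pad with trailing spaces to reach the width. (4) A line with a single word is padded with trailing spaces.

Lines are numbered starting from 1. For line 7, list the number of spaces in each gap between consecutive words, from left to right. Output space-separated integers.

Line 1: ['it', 'bedroom', 'for', 'car'] (min_width=18, slack=5)
Line 2: ['importance', 'why', 'who', 'of'] (min_width=21, slack=2)
Line 3: ['window', 'algorithm', 'letter'] (min_width=23, slack=0)
Line 4: ['angry', 'metal', 'spoon', 'plate'] (min_width=23, slack=0)
Line 5: ['triangle', 'happy'] (min_width=14, slack=9)
Line 6: ['algorithm', 'data', 'picture'] (min_width=22, slack=1)
Line 7: ['year', 'display', 'sand', 'robot'] (min_width=23, slack=0)
Line 8: ['silver'] (min_width=6, slack=17)

Answer: 1 1 1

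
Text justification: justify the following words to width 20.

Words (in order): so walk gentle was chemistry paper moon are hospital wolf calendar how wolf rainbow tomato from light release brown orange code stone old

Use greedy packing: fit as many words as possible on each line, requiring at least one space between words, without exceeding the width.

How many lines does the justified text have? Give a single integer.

Line 1: ['so', 'walk', 'gentle', 'was'] (min_width=18, slack=2)
Line 2: ['chemistry', 'paper', 'moon'] (min_width=20, slack=0)
Line 3: ['are', 'hospital', 'wolf'] (min_width=17, slack=3)
Line 4: ['calendar', 'how', 'wolf'] (min_width=17, slack=3)
Line 5: ['rainbow', 'tomato', 'from'] (min_width=19, slack=1)
Line 6: ['light', 'release', 'brown'] (min_width=19, slack=1)
Line 7: ['orange', 'code', 'stone'] (min_width=17, slack=3)
Line 8: ['old'] (min_width=3, slack=17)
Total lines: 8

Answer: 8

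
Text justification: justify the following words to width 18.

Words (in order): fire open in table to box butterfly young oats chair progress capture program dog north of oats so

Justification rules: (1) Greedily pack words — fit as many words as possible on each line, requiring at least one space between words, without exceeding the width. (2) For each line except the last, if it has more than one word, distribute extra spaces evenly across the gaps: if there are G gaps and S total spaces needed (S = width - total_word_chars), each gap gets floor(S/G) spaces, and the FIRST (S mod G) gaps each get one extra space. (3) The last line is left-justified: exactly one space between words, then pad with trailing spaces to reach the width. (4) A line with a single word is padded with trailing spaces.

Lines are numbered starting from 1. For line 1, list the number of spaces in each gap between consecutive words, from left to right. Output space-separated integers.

Line 1: ['fire', 'open', 'in', 'table'] (min_width=18, slack=0)
Line 2: ['to', 'box', 'butterfly'] (min_width=16, slack=2)
Line 3: ['young', 'oats', 'chair'] (min_width=16, slack=2)
Line 4: ['progress', 'capture'] (min_width=16, slack=2)
Line 5: ['program', 'dog', 'north'] (min_width=17, slack=1)
Line 6: ['of', 'oats', 'so'] (min_width=10, slack=8)

Answer: 1 1 1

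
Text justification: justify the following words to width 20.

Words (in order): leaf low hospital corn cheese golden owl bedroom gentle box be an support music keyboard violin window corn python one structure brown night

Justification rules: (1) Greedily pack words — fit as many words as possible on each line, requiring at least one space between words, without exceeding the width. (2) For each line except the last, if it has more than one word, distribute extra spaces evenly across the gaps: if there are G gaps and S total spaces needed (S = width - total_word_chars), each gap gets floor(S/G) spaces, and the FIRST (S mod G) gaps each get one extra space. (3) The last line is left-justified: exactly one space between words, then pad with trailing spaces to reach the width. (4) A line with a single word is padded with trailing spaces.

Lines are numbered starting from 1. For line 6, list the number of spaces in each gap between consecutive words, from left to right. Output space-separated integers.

Answer: 2 2

Derivation:
Line 1: ['leaf', 'low', 'hospital'] (min_width=17, slack=3)
Line 2: ['corn', 'cheese', 'golden'] (min_width=18, slack=2)
Line 3: ['owl', 'bedroom', 'gentle'] (min_width=18, slack=2)
Line 4: ['box', 'be', 'an', 'support'] (min_width=17, slack=3)
Line 5: ['music', 'keyboard'] (min_width=14, slack=6)
Line 6: ['violin', 'window', 'corn'] (min_width=18, slack=2)
Line 7: ['python', 'one', 'structure'] (min_width=20, slack=0)
Line 8: ['brown', 'night'] (min_width=11, slack=9)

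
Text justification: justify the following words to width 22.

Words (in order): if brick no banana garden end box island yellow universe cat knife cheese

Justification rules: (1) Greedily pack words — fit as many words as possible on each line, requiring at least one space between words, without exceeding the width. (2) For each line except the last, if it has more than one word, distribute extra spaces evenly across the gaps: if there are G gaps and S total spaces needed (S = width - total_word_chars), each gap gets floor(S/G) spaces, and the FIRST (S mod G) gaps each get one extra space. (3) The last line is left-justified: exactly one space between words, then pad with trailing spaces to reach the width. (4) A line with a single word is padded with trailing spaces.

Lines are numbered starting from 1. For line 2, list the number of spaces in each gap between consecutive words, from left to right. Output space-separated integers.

Line 1: ['if', 'brick', 'no', 'banana'] (min_width=18, slack=4)
Line 2: ['garden', 'end', 'box', 'island'] (min_width=21, slack=1)
Line 3: ['yellow', 'universe', 'cat'] (min_width=19, slack=3)
Line 4: ['knife', 'cheese'] (min_width=12, slack=10)

Answer: 2 1 1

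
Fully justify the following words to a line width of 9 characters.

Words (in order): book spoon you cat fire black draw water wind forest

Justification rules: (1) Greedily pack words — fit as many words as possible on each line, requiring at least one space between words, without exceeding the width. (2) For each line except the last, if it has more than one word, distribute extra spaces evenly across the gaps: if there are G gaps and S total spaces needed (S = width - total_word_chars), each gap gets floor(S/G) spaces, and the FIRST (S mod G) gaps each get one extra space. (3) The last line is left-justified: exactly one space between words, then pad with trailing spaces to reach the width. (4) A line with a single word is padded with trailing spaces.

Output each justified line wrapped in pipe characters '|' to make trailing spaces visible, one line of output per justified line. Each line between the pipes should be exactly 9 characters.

Line 1: ['book'] (min_width=4, slack=5)
Line 2: ['spoon', 'you'] (min_width=9, slack=0)
Line 3: ['cat', 'fire'] (min_width=8, slack=1)
Line 4: ['black'] (min_width=5, slack=4)
Line 5: ['draw'] (min_width=4, slack=5)
Line 6: ['water'] (min_width=5, slack=4)
Line 7: ['wind'] (min_width=4, slack=5)
Line 8: ['forest'] (min_width=6, slack=3)

Answer: |book     |
|spoon you|
|cat  fire|
|black    |
|draw     |
|water    |
|wind     |
|forest   |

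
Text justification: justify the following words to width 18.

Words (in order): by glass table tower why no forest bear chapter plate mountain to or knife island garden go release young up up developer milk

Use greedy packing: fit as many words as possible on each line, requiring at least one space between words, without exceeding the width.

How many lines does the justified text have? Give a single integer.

Answer: 9

Derivation:
Line 1: ['by', 'glass', 'table'] (min_width=14, slack=4)
Line 2: ['tower', 'why', 'no'] (min_width=12, slack=6)
Line 3: ['forest', 'bear'] (min_width=11, slack=7)
Line 4: ['chapter', 'plate'] (min_width=13, slack=5)
Line 5: ['mountain', 'to', 'or'] (min_width=14, slack=4)
Line 6: ['knife', 'island'] (min_width=12, slack=6)
Line 7: ['garden', 'go', 'release'] (min_width=17, slack=1)
Line 8: ['young', 'up', 'up'] (min_width=11, slack=7)
Line 9: ['developer', 'milk'] (min_width=14, slack=4)
Total lines: 9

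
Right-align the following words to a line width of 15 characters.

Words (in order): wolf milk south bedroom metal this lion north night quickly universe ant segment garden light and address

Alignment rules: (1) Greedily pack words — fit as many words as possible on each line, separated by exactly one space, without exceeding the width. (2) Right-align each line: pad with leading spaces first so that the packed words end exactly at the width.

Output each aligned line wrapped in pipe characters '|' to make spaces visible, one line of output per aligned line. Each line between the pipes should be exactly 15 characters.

Line 1: ['wolf', 'milk', 'south'] (min_width=15, slack=0)
Line 2: ['bedroom', 'metal'] (min_width=13, slack=2)
Line 3: ['this', 'lion', 'north'] (min_width=15, slack=0)
Line 4: ['night', 'quickly'] (min_width=13, slack=2)
Line 5: ['universe', 'ant'] (min_width=12, slack=3)
Line 6: ['segment', 'garden'] (min_width=14, slack=1)
Line 7: ['light', 'and'] (min_width=9, slack=6)
Line 8: ['address'] (min_width=7, slack=8)

Answer: |wolf milk south|
|  bedroom metal|
|this lion north|
|  night quickly|
|   universe ant|
| segment garden|
|      light and|
|        address|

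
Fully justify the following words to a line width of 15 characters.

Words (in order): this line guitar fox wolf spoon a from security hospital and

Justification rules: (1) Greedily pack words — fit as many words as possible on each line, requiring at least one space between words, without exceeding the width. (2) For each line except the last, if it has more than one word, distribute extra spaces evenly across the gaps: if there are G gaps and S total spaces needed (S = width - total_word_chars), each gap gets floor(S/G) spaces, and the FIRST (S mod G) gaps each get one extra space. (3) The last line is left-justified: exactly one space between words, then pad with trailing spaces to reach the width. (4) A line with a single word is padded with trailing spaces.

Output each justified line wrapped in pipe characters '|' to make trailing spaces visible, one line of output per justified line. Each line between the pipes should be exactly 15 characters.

Line 1: ['this', 'line'] (min_width=9, slack=6)
Line 2: ['guitar', 'fox', 'wolf'] (min_width=15, slack=0)
Line 3: ['spoon', 'a', 'from'] (min_width=12, slack=3)
Line 4: ['security'] (min_width=8, slack=7)
Line 5: ['hospital', 'and'] (min_width=12, slack=3)

Answer: |this       line|
|guitar fox wolf|
|spoon   a  from|
|security       |
|hospital and   |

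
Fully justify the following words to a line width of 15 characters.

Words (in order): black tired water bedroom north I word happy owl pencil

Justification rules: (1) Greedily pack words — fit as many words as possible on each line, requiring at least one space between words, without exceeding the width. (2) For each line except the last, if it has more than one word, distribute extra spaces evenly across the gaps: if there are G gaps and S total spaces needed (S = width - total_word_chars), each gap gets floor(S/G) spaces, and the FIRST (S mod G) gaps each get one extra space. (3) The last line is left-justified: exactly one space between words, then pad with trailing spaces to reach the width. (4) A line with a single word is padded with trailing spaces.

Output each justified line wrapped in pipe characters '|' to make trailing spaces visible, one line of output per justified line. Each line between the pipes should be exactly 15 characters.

Answer: |black     tired|
|water   bedroom|
|north   I  word|
|happy       owl|
|pencil         |

Derivation:
Line 1: ['black', 'tired'] (min_width=11, slack=4)
Line 2: ['water', 'bedroom'] (min_width=13, slack=2)
Line 3: ['north', 'I', 'word'] (min_width=12, slack=3)
Line 4: ['happy', 'owl'] (min_width=9, slack=6)
Line 5: ['pencil'] (min_width=6, slack=9)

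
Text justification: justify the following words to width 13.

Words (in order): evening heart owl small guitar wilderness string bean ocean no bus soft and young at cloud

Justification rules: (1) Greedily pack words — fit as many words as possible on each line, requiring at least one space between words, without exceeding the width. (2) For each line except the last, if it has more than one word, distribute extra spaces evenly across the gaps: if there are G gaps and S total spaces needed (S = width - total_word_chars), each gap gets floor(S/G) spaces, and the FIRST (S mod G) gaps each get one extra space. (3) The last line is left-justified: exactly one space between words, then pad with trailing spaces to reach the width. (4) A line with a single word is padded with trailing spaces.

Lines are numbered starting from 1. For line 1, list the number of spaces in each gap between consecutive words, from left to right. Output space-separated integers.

Line 1: ['evening', 'heart'] (min_width=13, slack=0)
Line 2: ['owl', 'small'] (min_width=9, slack=4)
Line 3: ['guitar'] (min_width=6, slack=7)
Line 4: ['wilderness'] (min_width=10, slack=3)
Line 5: ['string', 'bean'] (min_width=11, slack=2)
Line 6: ['ocean', 'no', 'bus'] (min_width=12, slack=1)
Line 7: ['soft', 'and'] (min_width=8, slack=5)
Line 8: ['young', 'at'] (min_width=8, slack=5)
Line 9: ['cloud'] (min_width=5, slack=8)

Answer: 1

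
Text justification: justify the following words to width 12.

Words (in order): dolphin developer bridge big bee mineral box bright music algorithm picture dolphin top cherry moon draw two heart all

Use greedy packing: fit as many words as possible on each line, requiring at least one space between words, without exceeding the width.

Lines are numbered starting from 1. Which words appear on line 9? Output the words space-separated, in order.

Line 1: ['dolphin'] (min_width=7, slack=5)
Line 2: ['developer'] (min_width=9, slack=3)
Line 3: ['bridge', 'big'] (min_width=10, slack=2)
Line 4: ['bee', 'mineral'] (min_width=11, slack=1)
Line 5: ['box', 'bright'] (min_width=10, slack=2)
Line 6: ['music'] (min_width=5, slack=7)
Line 7: ['algorithm'] (min_width=9, slack=3)
Line 8: ['picture'] (min_width=7, slack=5)
Line 9: ['dolphin', 'top'] (min_width=11, slack=1)
Line 10: ['cherry', 'moon'] (min_width=11, slack=1)
Line 11: ['draw', 'two'] (min_width=8, slack=4)
Line 12: ['heart', 'all'] (min_width=9, slack=3)

Answer: dolphin top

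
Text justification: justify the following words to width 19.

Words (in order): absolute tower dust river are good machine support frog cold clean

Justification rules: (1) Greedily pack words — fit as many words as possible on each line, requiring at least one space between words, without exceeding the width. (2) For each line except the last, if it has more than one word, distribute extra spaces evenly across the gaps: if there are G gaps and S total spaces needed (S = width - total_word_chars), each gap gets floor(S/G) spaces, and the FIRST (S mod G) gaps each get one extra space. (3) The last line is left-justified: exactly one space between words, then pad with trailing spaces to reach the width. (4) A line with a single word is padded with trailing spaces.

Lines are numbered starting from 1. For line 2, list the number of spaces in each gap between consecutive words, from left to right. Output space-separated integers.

Line 1: ['absolute', 'tower', 'dust'] (min_width=19, slack=0)
Line 2: ['river', 'are', 'good'] (min_width=14, slack=5)
Line 3: ['machine', 'support'] (min_width=15, slack=4)
Line 4: ['frog', 'cold', 'clean'] (min_width=15, slack=4)

Answer: 4 3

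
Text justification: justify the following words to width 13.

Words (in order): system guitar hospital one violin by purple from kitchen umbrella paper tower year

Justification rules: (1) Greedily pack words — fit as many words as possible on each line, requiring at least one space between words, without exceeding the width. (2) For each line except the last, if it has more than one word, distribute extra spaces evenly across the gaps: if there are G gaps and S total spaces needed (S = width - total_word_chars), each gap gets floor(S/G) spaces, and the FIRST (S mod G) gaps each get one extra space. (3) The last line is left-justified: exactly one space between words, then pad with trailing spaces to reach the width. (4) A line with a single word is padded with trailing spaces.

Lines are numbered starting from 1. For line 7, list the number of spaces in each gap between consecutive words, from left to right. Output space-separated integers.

Line 1: ['system', 'guitar'] (min_width=13, slack=0)
Line 2: ['hospital', 'one'] (min_width=12, slack=1)
Line 3: ['violin', 'by'] (min_width=9, slack=4)
Line 4: ['purple', 'from'] (min_width=11, slack=2)
Line 5: ['kitchen'] (min_width=7, slack=6)
Line 6: ['umbrella'] (min_width=8, slack=5)
Line 7: ['paper', 'tower'] (min_width=11, slack=2)
Line 8: ['year'] (min_width=4, slack=9)

Answer: 3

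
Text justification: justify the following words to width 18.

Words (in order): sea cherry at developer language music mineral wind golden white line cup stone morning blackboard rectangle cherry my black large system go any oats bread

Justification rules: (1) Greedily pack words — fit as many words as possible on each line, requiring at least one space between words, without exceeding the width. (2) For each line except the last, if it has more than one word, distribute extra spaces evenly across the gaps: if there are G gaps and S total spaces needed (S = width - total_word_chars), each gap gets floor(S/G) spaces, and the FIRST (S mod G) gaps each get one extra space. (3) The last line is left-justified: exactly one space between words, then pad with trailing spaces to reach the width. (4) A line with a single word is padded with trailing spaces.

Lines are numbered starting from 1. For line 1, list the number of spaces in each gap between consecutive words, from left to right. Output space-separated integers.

Answer: 4 3

Derivation:
Line 1: ['sea', 'cherry', 'at'] (min_width=13, slack=5)
Line 2: ['developer', 'language'] (min_width=18, slack=0)
Line 3: ['music', 'mineral', 'wind'] (min_width=18, slack=0)
Line 4: ['golden', 'white', 'line'] (min_width=17, slack=1)
Line 5: ['cup', 'stone', 'morning'] (min_width=17, slack=1)
Line 6: ['blackboard'] (min_width=10, slack=8)
Line 7: ['rectangle', 'cherry'] (min_width=16, slack=2)
Line 8: ['my', 'black', 'large'] (min_width=14, slack=4)
Line 9: ['system', 'go', 'any', 'oats'] (min_width=18, slack=0)
Line 10: ['bread'] (min_width=5, slack=13)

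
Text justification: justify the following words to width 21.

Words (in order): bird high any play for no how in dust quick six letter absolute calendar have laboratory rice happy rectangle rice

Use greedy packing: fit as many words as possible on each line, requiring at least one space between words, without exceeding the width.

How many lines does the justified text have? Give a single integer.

Line 1: ['bird', 'high', 'any', 'play'] (min_width=18, slack=3)
Line 2: ['for', 'no', 'how', 'in', 'dust'] (min_width=18, slack=3)
Line 3: ['quick', 'six', 'letter'] (min_width=16, slack=5)
Line 4: ['absolute', 'calendar'] (min_width=17, slack=4)
Line 5: ['have', 'laboratory', 'rice'] (min_width=20, slack=1)
Line 6: ['happy', 'rectangle', 'rice'] (min_width=20, slack=1)
Total lines: 6

Answer: 6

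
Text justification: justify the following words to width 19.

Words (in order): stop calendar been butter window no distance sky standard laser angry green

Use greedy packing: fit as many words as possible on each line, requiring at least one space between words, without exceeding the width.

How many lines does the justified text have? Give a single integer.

Answer: 5

Derivation:
Line 1: ['stop', 'calendar', 'been'] (min_width=18, slack=1)
Line 2: ['butter', 'window', 'no'] (min_width=16, slack=3)
Line 3: ['distance', 'sky'] (min_width=12, slack=7)
Line 4: ['standard', 'laser'] (min_width=14, slack=5)
Line 5: ['angry', 'green'] (min_width=11, slack=8)
Total lines: 5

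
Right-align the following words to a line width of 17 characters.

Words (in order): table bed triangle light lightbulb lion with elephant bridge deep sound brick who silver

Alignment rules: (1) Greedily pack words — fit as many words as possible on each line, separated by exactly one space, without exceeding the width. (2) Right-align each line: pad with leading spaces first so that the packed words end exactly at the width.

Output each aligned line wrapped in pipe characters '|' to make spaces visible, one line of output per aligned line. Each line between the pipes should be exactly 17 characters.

Answer: |        table bed|
|   triangle light|
|   lightbulb lion|
|    with elephant|
|bridge deep sound|
| brick who silver|

Derivation:
Line 1: ['table', 'bed'] (min_width=9, slack=8)
Line 2: ['triangle', 'light'] (min_width=14, slack=3)
Line 3: ['lightbulb', 'lion'] (min_width=14, slack=3)
Line 4: ['with', 'elephant'] (min_width=13, slack=4)
Line 5: ['bridge', 'deep', 'sound'] (min_width=17, slack=0)
Line 6: ['brick', 'who', 'silver'] (min_width=16, slack=1)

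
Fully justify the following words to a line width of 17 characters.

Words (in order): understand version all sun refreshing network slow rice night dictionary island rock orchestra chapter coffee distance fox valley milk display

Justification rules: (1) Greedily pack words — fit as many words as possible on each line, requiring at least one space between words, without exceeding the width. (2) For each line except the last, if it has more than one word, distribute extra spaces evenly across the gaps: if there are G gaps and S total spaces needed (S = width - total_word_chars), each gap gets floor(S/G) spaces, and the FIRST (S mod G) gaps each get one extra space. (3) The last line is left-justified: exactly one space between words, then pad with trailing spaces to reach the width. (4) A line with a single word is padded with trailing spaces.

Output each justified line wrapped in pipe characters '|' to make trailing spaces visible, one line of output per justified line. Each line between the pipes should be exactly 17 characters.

Line 1: ['understand'] (min_width=10, slack=7)
Line 2: ['version', 'all', 'sun'] (min_width=15, slack=2)
Line 3: ['refreshing'] (min_width=10, slack=7)
Line 4: ['network', 'slow', 'rice'] (min_width=17, slack=0)
Line 5: ['night', 'dictionary'] (min_width=16, slack=1)
Line 6: ['island', 'rock'] (min_width=11, slack=6)
Line 7: ['orchestra', 'chapter'] (min_width=17, slack=0)
Line 8: ['coffee', 'distance'] (min_width=15, slack=2)
Line 9: ['fox', 'valley', 'milk'] (min_width=15, slack=2)
Line 10: ['display'] (min_width=7, slack=10)

Answer: |understand       |
|version  all  sun|
|refreshing       |
|network slow rice|
|night  dictionary|
|island       rock|
|orchestra chapter|
|coffee   distance|
|fox  valley  milk|
|display          |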